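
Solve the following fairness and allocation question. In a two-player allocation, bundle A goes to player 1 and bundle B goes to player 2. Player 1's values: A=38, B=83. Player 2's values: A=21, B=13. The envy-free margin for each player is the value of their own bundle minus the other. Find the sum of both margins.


Step 1: Player 1's margin = v1(A) - v1(B) = 38 - 83 = -45
Step 2: Player 2's margin = v2(B) - v2(A) = 13 - 21 = -8
Step 3: Total margin = -45 + -8 = -53

-53


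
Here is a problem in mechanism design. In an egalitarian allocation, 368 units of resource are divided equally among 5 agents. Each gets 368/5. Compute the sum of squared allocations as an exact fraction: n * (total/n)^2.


Step 1: Each agent's share = 368/5
Step 2: Square of each share = (368/5)^2 = 135424/25
Step 3: Sum of squares = 5 * 135424/25 = 135424/5

135424/5


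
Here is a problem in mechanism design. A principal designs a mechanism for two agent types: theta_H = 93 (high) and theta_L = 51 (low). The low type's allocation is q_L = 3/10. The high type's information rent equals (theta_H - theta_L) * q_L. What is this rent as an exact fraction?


Step 1: theta_H - theta_L = 93 - 51 = 42
Step 2: Information rent = (theta_H - theta_L) * q_L
Step 3: = 42 * 3/10
Step 4: = 63/5

63/5


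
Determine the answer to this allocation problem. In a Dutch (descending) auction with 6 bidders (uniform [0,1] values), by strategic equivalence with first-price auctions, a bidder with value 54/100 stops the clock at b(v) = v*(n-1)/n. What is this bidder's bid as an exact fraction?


Step 1: Dutch auctions are strategically equivalent to first-price auctions
Step 2: The equilibrium bid is b(v) = v*(n-1)/n
Step 3: b = 27/50 * 5/6
Step 4: b = 9/20

9/20


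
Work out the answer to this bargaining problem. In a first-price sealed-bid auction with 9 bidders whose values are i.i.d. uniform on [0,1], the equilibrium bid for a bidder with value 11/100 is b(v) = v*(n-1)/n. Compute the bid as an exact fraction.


Step 1: The symmetric BNE bidding function is b(v) = v * (n-1) / n
Step 2: Substitute v = 11/100 and n = 9
Step 3: b = 11/100 * 8/9
Step 4: b = 22/225

22/225


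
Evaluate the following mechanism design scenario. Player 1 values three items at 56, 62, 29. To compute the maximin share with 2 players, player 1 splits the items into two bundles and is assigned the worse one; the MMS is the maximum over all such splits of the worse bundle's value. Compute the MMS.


Step 1: Item values = 56, 62, 29
Step 2: Enumerate all 2-bundle partitions and take the smaller bundle:
  Partition 1: {56} vs {62,29} -> bundles 56, 91; min = 56
  Partition 2: {62} vs {56,29} -> bundles 62, 85; min = 62
  Partition 3: {29} vs {56,62} -> bundles 29, 118; min = 29
Step 3: MMS = max(56, 62, 29) = 62

62


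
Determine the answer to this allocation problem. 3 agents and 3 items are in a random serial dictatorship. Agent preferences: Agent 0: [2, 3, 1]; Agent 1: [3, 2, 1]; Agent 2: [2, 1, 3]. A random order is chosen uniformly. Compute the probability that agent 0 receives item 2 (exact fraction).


Step 1: Agent 0 wants item 2
Step 2: There are 6 possible orderings of agents
Step 3: In 3 orderings, agent 0 gets item 2
Step 4: Probability = 3/6 = 1/2

1/2


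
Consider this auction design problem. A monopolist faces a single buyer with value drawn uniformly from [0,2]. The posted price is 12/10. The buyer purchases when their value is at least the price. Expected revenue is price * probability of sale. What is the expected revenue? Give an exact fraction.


Step 1: Posted price r = 6/5, value support [0,2]
Step 2: P(v >= r) = (2 - 6/5)/2 = 2/5
Step 3: Expected revenue = r * P(v >= r) = 6/5 * 2/5
Step 4: Revenue = 12/25

12/25


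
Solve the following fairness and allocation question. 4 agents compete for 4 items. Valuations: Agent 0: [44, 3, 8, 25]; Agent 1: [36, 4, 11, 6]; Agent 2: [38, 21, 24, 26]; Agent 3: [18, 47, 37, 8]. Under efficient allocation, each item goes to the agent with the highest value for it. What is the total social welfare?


Step 1: For each item, find the maximum value among all agents.
Step 2: Item 0 -> Agent 0 (value 44)
Step 3: Item 1 -> Agent 3 (value 47)
Step 4: Item 2 -> Agent 3 (value 37)
Step 5: Item 3 -> Agent 2 (value 26)
Step 6: Total welfare = 44 + 47 + 37 + 26 = 154

154


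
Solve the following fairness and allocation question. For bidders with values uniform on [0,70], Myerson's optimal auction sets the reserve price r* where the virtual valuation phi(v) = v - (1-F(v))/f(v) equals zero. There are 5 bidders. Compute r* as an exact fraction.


Step 1: For U[0,70], F(v) = v/70 and f(v) = 1/70
Step 2: phi(v) = v - (1 - v/70)/(1/70) = v - (70 - v) = 2v - 70
Step 3: Set phi(r*) = 0: 2r* - 70 = 0
Step 4: r* = 70/2 = 35 (the number of bidders n = 5 does not enter)

35


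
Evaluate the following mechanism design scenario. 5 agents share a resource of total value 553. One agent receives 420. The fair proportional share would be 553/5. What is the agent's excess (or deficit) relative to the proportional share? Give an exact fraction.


Step 1: Proportional share = 553/5
Step 2: Agent's actual allocation = 420
Step 3: Excess = 420 - 553/5 = 1547/5

1547/5


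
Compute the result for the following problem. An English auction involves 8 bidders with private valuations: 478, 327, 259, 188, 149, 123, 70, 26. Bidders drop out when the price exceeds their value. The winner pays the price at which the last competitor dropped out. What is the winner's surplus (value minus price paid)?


Step 1: Identify the highest value: 478
Step 2: Identify the second-highest value: 327
Step 3: The final price = second-highest value = 327
Step 4: Surplus = 478 - 327 = 151

151


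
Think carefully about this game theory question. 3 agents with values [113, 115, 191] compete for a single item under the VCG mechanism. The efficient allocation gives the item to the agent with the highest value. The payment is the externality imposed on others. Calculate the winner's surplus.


Step 1: The winner is the agent with the highest value: agent 2 with value 191
Step 2: Values of other agents: [113, 115]
Step 3: VCG payment = max of others' values = 115
Step 4: Surplus = 191 - 115 = 76

76


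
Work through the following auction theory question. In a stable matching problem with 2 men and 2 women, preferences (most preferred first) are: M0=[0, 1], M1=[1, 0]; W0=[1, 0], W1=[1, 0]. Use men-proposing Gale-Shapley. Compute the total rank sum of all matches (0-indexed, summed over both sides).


Step 1: Run Gale-Shapley (men propose, women hold best offer):
  M0 proposes to W0; she accepts
  M1 proposes to W1; she accepts
Step 2: Final matching: W0-M0, W1-M1
Step 3: 0-indexed ranks (man's rank of his match, then woman's): 0 + 1 + 0 + 0
Step 4: Total rank sum = 1

1


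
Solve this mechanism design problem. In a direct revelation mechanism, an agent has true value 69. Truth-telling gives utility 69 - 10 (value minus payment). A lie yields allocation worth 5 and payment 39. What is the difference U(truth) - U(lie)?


Step 1: U(truth) = value - payment = 69 - 10 = 59
Step 2: U(lie) = allocation - payment = 5 - 39 = -34
Step 3: IC gap = 59 - (-34) = 93

93


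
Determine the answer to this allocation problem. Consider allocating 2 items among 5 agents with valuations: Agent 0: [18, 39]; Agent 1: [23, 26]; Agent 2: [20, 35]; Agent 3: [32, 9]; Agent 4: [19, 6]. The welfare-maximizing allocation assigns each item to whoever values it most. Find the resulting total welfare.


Step 1: For each item, find the maximum value among all agents.
Step 2: Item 0 -> Agent 3 (value 32)
Step 3: Item 1 -> Agent 0 (value 39)
Step 4: Total welfare = 32 + 39 = 71

71


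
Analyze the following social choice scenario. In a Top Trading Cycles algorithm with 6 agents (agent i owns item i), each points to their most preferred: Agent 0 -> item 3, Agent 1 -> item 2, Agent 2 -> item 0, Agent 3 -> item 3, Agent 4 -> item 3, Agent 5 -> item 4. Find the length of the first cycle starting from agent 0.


Step 1: Trace the pointer graph from agent 0: 0 -> 3 -> 3
Step 2: A cycle is detected when we revisit agent 3
Step 3: The cycle is: 3 -> 3
Step 4: Cycle length = 1

1


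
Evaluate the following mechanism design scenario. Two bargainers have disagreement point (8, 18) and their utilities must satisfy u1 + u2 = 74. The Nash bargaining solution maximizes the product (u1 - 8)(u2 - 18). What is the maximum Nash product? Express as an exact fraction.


Step 1: The Nash solution splits surplus symmetrically above the disagreement point
Step 2: u1 = (total + d1 - d2)/2 = (74 + 8 - 18)/2 = 32
Step 3: u2 = (total - d1 + d2)/2 = (74 - 8 + 18)/2 = 42
Step 4: Nash product = (32 - 8) * (42 - 18)
Step 5: = 24 * 24 = 576

576


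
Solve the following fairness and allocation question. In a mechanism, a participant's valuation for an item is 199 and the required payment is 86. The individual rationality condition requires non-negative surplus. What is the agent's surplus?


Step 1: Surplus = value - payment = 199 - 86 = 113
Step 2: IR is satisfied (surplus >= 0)

113


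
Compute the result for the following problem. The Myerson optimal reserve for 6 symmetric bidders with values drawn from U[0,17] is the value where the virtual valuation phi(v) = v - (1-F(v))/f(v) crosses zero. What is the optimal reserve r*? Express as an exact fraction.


Step 1: For U[0,17], F(v) = v/17 and f(v) = 1/17
Step 2: phi(v) = v - (1 - v/17)/(1/17) = v - (17 - v) = 2v - 17
Step 3: Set phi(r*) = 0: 2r* - 17 = 0
Step 4: r* = 17/2 (the number of bidders n = 6 does not enter)

17/2


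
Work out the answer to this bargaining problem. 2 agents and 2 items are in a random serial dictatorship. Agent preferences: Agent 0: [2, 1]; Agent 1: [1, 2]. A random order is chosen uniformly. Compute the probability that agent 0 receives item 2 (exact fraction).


Step 1: Agent 0 wants item 2
Step 2: There are 2 possible orderings of agents
Step 3: In 2 orderings, agent 0 gets item 2
Step 4: Probability = 2/2 = 1

1


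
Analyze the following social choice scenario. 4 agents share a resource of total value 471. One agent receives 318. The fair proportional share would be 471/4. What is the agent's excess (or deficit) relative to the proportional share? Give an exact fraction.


Step 1: Proportional share = 471/4
Step 2: Agent's actual allocation = 318
Step 3: Excess = 318 - 471/4 = 801/4

801/4


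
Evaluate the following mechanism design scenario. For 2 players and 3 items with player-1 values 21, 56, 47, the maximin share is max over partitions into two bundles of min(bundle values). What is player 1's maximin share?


Step 1: Item values = 21, 56, 47
Step 2: Enumerate all 2-bundle partitions and take the smaller bundle:
  Partition 1: {21} vs {56,47} -> bundles 21, 103; min = 21
  Partition 2: {56} vs {21,47} -> bundles 56, 68; min = 56
  Partition 3: {47} vs {21,56} -> bundles 47, 77; min = 47
Step 3: MMS = max(21, 56, 47) = 56

56


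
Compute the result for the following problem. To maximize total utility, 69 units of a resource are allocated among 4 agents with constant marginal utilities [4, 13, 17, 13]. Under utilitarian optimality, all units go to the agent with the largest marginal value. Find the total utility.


Step 1: The marginal utilities are [4, 13, 17, 13]
Step 2: The highest marginal utility is 17
Step 3: All 69 units go to that agent
Step 4: Total utility = 17 * 69 = 1173

1173


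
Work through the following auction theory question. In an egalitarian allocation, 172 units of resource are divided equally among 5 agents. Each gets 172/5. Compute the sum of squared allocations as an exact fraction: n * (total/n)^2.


Step 1: Each agent's share = 172/5
Step 2: Square of each share = (172/5)^2 = 29584/25
Step 3: Sum of squares = 5 * 29584/25 = 29584/5

29584/5


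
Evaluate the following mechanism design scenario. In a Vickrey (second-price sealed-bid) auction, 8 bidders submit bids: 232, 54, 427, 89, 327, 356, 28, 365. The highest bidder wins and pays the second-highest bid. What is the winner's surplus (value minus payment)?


Step 1: Sort bids in descending order: 427, 365, 356, 327, 232, 89, 54, 28
Step 2: The winning bid is the highest: 427
Step 3: The payment equals the second-highest bid: 365
Step 4: Surplus = winner's bid - payment = 427 - 365 = 62

62


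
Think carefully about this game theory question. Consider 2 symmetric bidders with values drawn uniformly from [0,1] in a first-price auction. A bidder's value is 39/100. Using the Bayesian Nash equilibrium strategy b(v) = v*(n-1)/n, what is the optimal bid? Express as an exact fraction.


Step 1: The symmetric BNE bidding function is b(v) = v * (n-1) / n
Step 2: Substitute v = 39/100 and n = 2
Step 3: b = 39/100 * 1/2
Step 4: b = 39/200

39/200


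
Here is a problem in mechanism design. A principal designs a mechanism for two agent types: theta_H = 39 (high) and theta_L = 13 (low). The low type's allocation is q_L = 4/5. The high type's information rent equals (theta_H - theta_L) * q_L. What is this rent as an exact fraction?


Step 1: theta_H - theta_L = 39 - 13 = 26
Step 2: Information rent = (theta_H - theta_L) * q_L
Step 3: = 26 * 4/5
Step 4: = 104/5

104/5


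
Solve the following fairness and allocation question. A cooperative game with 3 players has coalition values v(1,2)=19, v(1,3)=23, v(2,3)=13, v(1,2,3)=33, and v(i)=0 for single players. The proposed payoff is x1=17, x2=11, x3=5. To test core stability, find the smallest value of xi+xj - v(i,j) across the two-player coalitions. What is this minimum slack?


Step 1: Slack for coalition (1,2): x1+x2 - v12 = 28 - 19 = 9
Step 2: Slack for coalition (1,3): x1+x3 - v13 = 22 - 23 = -1
Step 3: Slack for coalition (2,3): x2+x3 - v23 = 16 - 13 = 3
Step 4: Minimum slack = min(9, -1, 3) = -1, attained by (1,3); coalition (1,3) can block (slack < 0), so the allocation is not in the core

-1


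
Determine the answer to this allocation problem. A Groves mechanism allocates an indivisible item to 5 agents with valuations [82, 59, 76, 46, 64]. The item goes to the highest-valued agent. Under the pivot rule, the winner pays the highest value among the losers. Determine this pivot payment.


Step 1: The efficient winner is agent 0 with value 82
Step 2: Other agents' values: [59, 76, 46, 64]
Step 3: Pivot payment = max(others) = 76
Step 4: The winner pays 76

76


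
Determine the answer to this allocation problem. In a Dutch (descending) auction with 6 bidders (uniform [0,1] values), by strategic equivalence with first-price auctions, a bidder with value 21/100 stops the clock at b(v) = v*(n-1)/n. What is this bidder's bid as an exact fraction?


Step 1: Dutch auctions are strategically equivalent to first-price auctions
Step 2: The equilibrium bid is b(v) = v*(n-1)/n
Step 3: b = 21/100 * 5/6
Step 4: b = 7/40

7/40


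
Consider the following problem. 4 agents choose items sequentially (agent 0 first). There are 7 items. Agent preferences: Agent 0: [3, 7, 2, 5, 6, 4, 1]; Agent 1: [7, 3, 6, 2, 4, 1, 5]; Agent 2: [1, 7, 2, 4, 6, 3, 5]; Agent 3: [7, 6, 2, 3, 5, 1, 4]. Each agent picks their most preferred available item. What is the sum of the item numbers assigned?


Step 1: Agent 0 picks item 3
Step 2: Agent 1 picks item 7
Step 3: Agent 2 picks item 1
Step 4: Agent 3 picks item 6
Step 5: Sum = 3 + 7 + 1 + 6 = 17

17


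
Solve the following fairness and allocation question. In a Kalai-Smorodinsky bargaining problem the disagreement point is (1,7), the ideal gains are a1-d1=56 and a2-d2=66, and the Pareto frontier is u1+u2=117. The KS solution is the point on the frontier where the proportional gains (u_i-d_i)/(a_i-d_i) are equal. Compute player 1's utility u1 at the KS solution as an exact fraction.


Step 1: At the KS point, (u1-d1)/r1 = (u2-d2)/r2 = t and u1+u2 = 117
Step 2: u1 = d1 + r1*t and u2 = d2 + r2*t, so (d1 + r1*t) + (d2 + r2*t) = 117
Step 3: t = (117 - 1 - 7)/(56 + 66) = 109/122
Step 4: u1 = d1 + r1*t = 1 + 56 * 109/122 = 3113/61
Step 5: (Check: u2 = d2 + r2*t = 4024/61; u1+u2 = 3113/61 + 4024/61 = 117, on the frontier.)

3113/61


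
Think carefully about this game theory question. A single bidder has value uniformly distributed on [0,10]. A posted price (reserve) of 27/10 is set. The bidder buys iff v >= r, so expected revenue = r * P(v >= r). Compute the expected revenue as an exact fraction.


Step 1: Posted price r = 27/10, value support [0,10]
Step 2: P(v >= r) = (10 - 27/10)/10 = 73/100
Step 3: Expected revenue = r * P(v >= r) = 27/10 * 73/100
Step 4: Revenue = 1971/1000

1971/1000


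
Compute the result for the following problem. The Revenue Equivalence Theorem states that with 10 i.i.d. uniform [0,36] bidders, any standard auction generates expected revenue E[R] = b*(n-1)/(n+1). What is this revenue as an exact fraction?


Step 1: By Revenue Equivalence, expected revenue = b*(n-1)/(n+1)
Step 2: Substituting n = 10, b = 36
Step 3: Revenue = 36*(10-1)/(10+1) = 36*9/11
Step 4: Revenue = 324/11

324/11


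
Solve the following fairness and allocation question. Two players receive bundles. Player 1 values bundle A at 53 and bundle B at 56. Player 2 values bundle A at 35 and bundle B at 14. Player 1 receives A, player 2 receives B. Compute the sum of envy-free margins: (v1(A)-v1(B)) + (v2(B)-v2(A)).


Step 1: Player 1's margin = v1(A) - v1(B) = 53 - 56 = -3
Step 2: Player 2's margin = v2(B) - v2(A) = 14 - 35 = -21
Step 3: Total margin = -3 + -21 = -24

-24


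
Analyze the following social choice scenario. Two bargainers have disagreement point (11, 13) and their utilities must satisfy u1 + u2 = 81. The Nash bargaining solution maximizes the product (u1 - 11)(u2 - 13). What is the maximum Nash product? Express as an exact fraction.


Step 1: The Nash solution splits surplus symmetrically above the disagreement point
Step 2: u1 = (total + d1 - d2)/2 = (81 + 11 - 13)/2 = 79/2
Step 3: u2 = (total - d1 + d2)/2 = (81 - 11 + 13)/2 = 83/2
Step 4: Nash product = (79/2 - 11) * (83/2 - 13)
Step 5: = 57/2 * 57/2 = 3249/4

3249/4


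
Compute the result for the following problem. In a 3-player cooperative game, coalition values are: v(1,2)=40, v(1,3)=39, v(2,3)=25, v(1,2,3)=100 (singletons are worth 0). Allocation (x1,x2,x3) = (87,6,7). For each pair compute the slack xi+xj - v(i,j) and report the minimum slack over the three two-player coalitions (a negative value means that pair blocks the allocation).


Step 1: Slack for coalition (1,2): x1+x2 - v12 = 93 - 40 = 53
Step 2: Slack for coalition (1,3): x1+x3 - v13 = 94 - 39 = 55
Step 3: Slack for coalition (2,3): x2+x3 - v23 = 13 - 25 = -12
Step 4: Minimum slack = min(53, 55, -12) = -12, attained by (2,3); coalition (2,3) can block (slack < 0), so the allocation is not in the core

-12


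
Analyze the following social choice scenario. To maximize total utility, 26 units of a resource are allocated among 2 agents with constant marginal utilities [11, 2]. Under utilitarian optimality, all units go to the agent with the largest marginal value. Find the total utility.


Step 1: The marginal utilities are [11, 2]
Step 2: The highest marginal utility is 11
Step 3: All 26 units go to that agent
Step 4: Total utility = 11 * 26 = 286

286


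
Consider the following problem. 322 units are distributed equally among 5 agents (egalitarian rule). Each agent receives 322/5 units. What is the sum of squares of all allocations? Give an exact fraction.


Step 1: Each agent's share = 322/5
Step 2: Square of each share = (322/5)^2 = 103684/25
Step 3: Sum of squares = 5 * 103684/25 = 103684/5

103684/5


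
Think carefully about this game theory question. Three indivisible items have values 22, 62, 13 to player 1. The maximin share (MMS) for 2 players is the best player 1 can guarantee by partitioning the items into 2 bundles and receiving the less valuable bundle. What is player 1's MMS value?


Step 1: Item values = 22, 62, 13
Step 2: Enumerate all 2-bundle partitions and take the smaller bundle:
  Partition 1: {22} vs {62,13} -> bundles 22, 75; min = 22
  Partition 2: {62} vs {22,13} -> bundles 62, 35; min = 35
  Partition 3: {13} vs {22,62} -> bundles 13, 84; min = 13
Step 3: MMS = max(22, 35, 13) = 35

35


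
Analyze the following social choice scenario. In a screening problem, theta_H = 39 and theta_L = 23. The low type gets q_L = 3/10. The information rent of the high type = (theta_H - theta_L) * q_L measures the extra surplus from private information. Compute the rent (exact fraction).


Step 1: theta_H - theta_L = 39 - 23 = 16
Step 2: Information rent = (theta_H - theta_L) * q_L
Step 3: = 16 * 3/10
Step 4: = 24/5

24/5


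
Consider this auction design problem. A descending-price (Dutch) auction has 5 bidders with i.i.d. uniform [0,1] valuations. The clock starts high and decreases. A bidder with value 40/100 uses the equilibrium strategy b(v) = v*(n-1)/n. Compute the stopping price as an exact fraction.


Step 1: Dutch auctions are strategically equivalent to first-price auctions
Step 2: The equilibrium bid is b(v) = v*(n-1)/n
Step 3: b = 2/5 * 4/5
Step 4: b = 8/25

8/25


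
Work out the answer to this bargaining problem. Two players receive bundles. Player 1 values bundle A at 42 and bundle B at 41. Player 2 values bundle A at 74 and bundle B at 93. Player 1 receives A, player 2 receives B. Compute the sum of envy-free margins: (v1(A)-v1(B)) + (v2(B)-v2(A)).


Step 1: Player 1's margin = v1(A) - v1(B) = 42 - 41 = 1
Step 2: Player 2's margin = v2(B) - v2(A) = 93 - 74 = 19
Step 3: Total margin = 1 + 19 = 20

20


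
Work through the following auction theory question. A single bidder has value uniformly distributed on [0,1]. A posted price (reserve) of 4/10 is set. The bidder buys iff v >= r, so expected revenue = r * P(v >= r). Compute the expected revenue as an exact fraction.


Step 1: Posted price r = 2/5, value support [0,1]
Step 2: P(v >= r) = (1 - 2/5)/1 = 3/5
Step 3: Expected revenue = r * P(v >= r) = 2/5 * 3/5
Step 4: Revenue = 6/25

6/25


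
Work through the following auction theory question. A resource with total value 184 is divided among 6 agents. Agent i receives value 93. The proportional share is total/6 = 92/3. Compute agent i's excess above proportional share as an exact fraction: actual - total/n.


Step 1: Proportional share = 184/6 = 92/3
Step 2: Agent's actual allocation = 93
Step 3: Excess = 93 - 92/3 = 187/3

187/3


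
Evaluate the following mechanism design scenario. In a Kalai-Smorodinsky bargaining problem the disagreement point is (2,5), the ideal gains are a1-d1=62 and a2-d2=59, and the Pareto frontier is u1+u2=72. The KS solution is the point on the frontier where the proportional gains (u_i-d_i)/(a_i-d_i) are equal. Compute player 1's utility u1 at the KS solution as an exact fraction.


Step 1: At the KS point, (u1-d1)/r1 = (u2-d2)/r2 = t and u1+u2 = 72
Step 2: u1 = d1 + r1*t and u2 = d2 + r2*t, so (d1 + r1*t) + (d2 + r2*t) = 72
Step 3: t = (72 - 2 - 5)/(62 + 59) = 65/121
Step 4: u1 = d1 + r1*t = 2 + 62 * 65/121 = 4272/121
Step 5: (Check: u2 = d2 + r2*t = 4440/121; u1+u2 = 4272/121 + 4440/121 = 72, on the frontier.)

4272/121


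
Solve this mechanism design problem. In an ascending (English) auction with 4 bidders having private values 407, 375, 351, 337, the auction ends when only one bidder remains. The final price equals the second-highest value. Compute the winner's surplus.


Step 1: Identify the highest value: 407
Step 2: Identify the second-highest value: 375
Step 3: The final price = second-highest value = 375
Step 4: Surplus = 407 - 375 = 32

32


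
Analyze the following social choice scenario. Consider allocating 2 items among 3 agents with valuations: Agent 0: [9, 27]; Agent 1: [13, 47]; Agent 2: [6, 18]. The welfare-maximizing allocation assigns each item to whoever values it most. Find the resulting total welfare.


Step 1: For each item, find the maximum value among all agents.
Step 2: Item 0 -> Agent 1 (value 13)
Step 3: Item 1 -> Agent 1 (value 47)
Step 4: Total welfare = 13 + 47 = 60

60


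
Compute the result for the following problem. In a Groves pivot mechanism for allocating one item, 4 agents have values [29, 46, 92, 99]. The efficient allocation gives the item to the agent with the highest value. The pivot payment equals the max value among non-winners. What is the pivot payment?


Step 1: The efficient winner is agent 3 with value 99
Step 2: Other agents' values: [29, 46, 92]
Step 3: Pivot payment = max(others) = 92
Step 4: The winner pays 92

92


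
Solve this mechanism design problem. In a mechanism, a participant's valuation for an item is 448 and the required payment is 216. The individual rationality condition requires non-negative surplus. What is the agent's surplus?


Step 1: Surplus = value - payment = 448 - 216 = 232
Step 2: IR is satisfied (surplus >= 0)

232


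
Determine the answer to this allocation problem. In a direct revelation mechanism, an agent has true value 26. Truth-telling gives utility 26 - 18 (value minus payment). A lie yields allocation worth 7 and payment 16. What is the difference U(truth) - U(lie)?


Step 1: U(truth) = value - payment = 26 - 18 = 8
Step 2: U(lie) = allocation - payment = 7 - 16 = -9
Step 3: IC gap = 8 - (-9) = 17

17


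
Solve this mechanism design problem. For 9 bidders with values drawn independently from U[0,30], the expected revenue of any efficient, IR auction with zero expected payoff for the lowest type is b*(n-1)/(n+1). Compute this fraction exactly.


Step 1: By Revenue Equivalence, expected revenue = b*(n-1)/(n+1)
Step 2: Substituting n = 9, b = 30
Step 3: Revenue = 30*(9-1)/(9+1) = 30*8/10
Step 4: Revenue = 240/10 = 24

24


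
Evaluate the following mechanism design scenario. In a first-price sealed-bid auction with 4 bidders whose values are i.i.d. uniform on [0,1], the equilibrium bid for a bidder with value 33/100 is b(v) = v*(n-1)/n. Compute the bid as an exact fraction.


Step 1: The symmetric BNE bidding function is b(v) = v * (n-1) / n
Step 2: Substitute v = 33/100 and n = 4
Step 3: b = 33/100 * 3/4
Step 4: b = 99/400

99/400


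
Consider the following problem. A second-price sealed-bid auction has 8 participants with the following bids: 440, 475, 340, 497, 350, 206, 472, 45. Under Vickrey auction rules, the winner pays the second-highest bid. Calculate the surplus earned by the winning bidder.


Step 1: Sort bids in descending order: 497, 475, 472, 440, 350, 340, 206, 45
Step 2: The winning bid is the highest: 497
Step 3: The payment equals the second-highest bid: 475
Step 4: Surplus = winner's bid - payment = 497 - 475 = 22

22


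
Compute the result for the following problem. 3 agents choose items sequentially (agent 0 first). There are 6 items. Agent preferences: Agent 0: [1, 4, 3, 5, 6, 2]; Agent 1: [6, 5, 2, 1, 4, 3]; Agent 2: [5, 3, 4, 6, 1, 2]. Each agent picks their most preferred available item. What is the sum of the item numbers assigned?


Step 1: Agent 0 picks item 1
Step 2: Agent 1 picks item 6
Step 3: Agent 2 picks item 5
Step 4: Sum = 1 + 6 + 5 = 12

12


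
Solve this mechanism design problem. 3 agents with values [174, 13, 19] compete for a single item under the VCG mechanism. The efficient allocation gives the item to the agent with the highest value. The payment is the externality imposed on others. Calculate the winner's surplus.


Step 1: The winner is the agent with the highest value: agent 0 with value 174
Step 2: Values of other agents: [13, 19]
Step 3: VCG payment = max of others' values = 19
Step 4: Surplus = 174 - 19 = 155

155


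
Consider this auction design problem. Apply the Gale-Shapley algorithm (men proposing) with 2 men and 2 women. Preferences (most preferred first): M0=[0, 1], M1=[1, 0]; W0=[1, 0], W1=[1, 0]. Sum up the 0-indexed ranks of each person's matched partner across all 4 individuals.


Step 1: Run Gale-Shapley (men propose, women hold best offer):
  M0 proposes to W0; she accepts
  M1 proposes to W1; she accepts
Step 2: Final matching: W0-M0, W1-M1
Step 3: 0-indexed ranks (man's rank of his match, then woman's): 0 + 1 + 0 + 0
Step 4: Total rank sum = 1

1


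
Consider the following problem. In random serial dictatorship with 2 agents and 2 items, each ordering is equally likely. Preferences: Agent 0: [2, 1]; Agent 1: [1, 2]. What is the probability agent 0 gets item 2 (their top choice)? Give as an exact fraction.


Step 1: Agent 0 wants item 2
Step 2: There are 2 possible orderings of agents
Step 3: In 2 orderings, agent 0 gets item 2
Step 4: Probability = 2/2 = 1

1


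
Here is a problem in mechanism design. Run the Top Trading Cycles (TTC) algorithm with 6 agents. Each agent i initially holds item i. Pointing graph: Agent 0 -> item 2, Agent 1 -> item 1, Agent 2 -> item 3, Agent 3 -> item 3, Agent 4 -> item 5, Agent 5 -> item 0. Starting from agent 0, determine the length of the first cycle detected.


Step 1: Trace the pointer graph from agent 0: 0 -> 2 -> 3 -> 3
Step 2: A cycle is detected when we revisit agent 3
Step 3: The cycle is: 3 -> 3
Step 4: Cycle length = 1

1


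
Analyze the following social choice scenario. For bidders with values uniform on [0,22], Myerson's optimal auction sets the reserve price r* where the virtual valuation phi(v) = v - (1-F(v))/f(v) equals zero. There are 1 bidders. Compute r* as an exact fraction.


Step 1: For U[0,22], F(v) = v/22 and f(v) = 1/22
Step 2: phi(v) = v - (1 - v/22)/(1/22) = v - (22 - v) = 2v - 22
Step 3: Set phi(r*) = 0: 2r* - 22 = 0
Step 4: r* = 22/2 = 11 (the number of bidders n = 1 does not enter)

11


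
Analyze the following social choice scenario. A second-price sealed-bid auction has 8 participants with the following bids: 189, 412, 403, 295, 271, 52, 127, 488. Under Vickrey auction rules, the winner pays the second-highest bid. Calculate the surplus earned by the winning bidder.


Step 1: Sort bids in descending order: 488, 412, 403, 295, 271, 189, 127, 52
Step 2: The winning bid is the highest: 488
Step 3: The payment equals the second-highest bid: 412
Step 4: Surplus = winner's bid - payment = 488 - 412 = 76

76


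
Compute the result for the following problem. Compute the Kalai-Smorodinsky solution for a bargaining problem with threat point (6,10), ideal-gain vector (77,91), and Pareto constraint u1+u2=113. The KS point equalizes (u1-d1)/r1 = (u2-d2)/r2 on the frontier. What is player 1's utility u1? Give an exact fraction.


Step 1: At the KS point, (u1-d1)/r1 = (u2-d2)/r2 = t and u1+u2 = 113
Step 2: u1 = d1 + r1*t and u2 = d2 + r2*t, so (d1 + r1*t) + (d2 + r2*t) = 113
Step 3: t = (113 - 6 - 10)/(77 + 91) = 97/168
Step 4: u1 = d1 + r1*t = 6 + 77 * 97/168 = 1211/24
Step 5: (Check: u2 = d2 + r2*t = 1501/24; u1+u2 = 1211/24 + 1501/24 = 113, on the frontier.)

1211/24


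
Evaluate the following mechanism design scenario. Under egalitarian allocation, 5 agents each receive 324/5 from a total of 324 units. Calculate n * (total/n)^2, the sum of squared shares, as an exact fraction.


Step 1: Each agent's share = 324/5
Step 2: Square of each share = (324/5)^2 = 104976/25
Step 3: Sum of squares = 5 * 104976/25 = 104976/5

104976/5


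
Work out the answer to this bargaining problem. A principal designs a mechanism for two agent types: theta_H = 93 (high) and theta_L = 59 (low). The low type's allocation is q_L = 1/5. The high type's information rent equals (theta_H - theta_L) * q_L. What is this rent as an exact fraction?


Step 1: theta_H - theta_L = 93 - 59 = 34
Step 2: Information rent = (theta_H - theta_L) * q_L
Step 3: = 34 * 1/5
Step 4: = 34/5

34/5


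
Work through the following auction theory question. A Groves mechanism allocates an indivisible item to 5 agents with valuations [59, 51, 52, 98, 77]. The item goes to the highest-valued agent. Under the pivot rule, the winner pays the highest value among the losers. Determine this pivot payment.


Step 1: The efficient winner is agent 3 with value 98
Step 2: Other agents' values: [59, 51, 52, 77]
Step 3: Pivot payment = max(others) = 77
Step 4: The winner pays 77

77


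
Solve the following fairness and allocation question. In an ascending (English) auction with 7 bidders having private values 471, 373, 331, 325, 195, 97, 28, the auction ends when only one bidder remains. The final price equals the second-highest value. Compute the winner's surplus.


Step 1: Identify the highest value: 471
Step 2: Identify the second-highest value: 373
Step 3: The final price = second-highest value = 373
Step 4: Surplus = 471 - 373 = 98

98


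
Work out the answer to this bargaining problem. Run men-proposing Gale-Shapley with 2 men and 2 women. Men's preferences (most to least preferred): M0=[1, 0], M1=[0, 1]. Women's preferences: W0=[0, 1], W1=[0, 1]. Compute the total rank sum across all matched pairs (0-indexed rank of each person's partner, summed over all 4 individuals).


Step 1: Run Gale-Shapley (men propose, women hold best offer):
  M0 proposes to W1; she accepts
  M1 proposes to W0; she accepts
Step 2: Final matching: W0-M1, W1-M0
Step 3: 0-indexed ranks (man's rank of his match, then woman's): 0 + 1 + 0 + 0
Step 4: Total rank sum = 1

1


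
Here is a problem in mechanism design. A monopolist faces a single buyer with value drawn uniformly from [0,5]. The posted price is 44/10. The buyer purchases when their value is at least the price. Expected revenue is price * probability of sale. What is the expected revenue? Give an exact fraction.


Step 1: Posted price r = 22/5, value support [0,5]
Step 2: P(v >= r) = (5 - 22/5)/5 = 3/25
Step 3: Expected revenue = r * P(v >= r) = 22/5 * 3/25
Step 4: Revenue = 66/125

66/125


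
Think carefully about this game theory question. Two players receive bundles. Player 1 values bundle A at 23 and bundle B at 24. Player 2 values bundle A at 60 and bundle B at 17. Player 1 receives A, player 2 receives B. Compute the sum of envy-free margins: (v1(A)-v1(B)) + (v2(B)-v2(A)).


Step 1: Player 1's margin = v1(A) - v1(B) = 23 - 24 = -1
Step 2: Player 2's margin = v2(B) - v2(A) = 17 - 60 = -43
Step 3: Total margin = -1 + -43 = -44

-44


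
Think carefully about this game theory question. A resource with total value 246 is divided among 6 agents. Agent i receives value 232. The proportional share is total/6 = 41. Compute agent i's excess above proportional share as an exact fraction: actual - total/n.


Step 1: Proportional share = 246/6 = 41
Step 2: Agent's actual allocation = 232
Step 3: Excess = 232 - 41 = 191

191


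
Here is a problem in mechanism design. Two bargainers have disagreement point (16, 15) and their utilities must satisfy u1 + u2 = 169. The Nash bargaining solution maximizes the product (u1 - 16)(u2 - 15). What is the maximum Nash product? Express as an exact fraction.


Step 1: The Nash solution splits surplus symmetrically above the disagreement point
Step 2: u1 = (total + d1 - d2)/2 = (169 + 16 - 15)/2 = 85
Step 3: u2 = (total - d1 + d2)/2 = (169 - 16 + 15)/2 = 84
Step 4: Nash product = (85 - 16) * (84 - 15)
Step 5: = 69 * 69 = 4761

4761


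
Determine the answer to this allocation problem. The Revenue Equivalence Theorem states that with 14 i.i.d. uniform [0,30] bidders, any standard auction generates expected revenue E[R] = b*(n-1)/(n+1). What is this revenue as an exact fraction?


Step 1: By Revenue Equivalence, expected revenue = b*(n-1)/(n+1)
Step 2: Substituting n = 14, b = 30
Step 3: Revenue = 30*(14-1)/(14+1) = 30*13/15
Step 4: Revenue = 390/15 = 26

26


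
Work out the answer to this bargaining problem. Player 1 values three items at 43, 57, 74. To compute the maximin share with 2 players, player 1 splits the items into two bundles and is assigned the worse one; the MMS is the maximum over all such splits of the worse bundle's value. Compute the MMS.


Step 1: Item values = 43, 57, 74
Step 2: Enumerate all 2-bundle partitions and take the smaller bundle:
  Partition 1: {43} vs {57,74} -> bundles 43, 131; min = 43
  Partition 2: {57} vs {43,74} -> bundles 57, 117; min = 57
  Partition 3: {74} vs {43,57} -> bundles 74, 100; min = 74
Step 3: MMS = max(43, 57, 74) = 74

74


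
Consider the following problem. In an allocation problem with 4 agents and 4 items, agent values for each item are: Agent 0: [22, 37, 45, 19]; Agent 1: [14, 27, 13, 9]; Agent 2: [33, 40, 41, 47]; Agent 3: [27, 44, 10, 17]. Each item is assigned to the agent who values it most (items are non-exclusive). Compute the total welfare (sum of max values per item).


Step 1: For each item, find the maximum value among all agents.
Step 2: Item 0 -> Agent 2 (value 33)
Step 3: Item 1 -> Agent 3 (value 44)
Step 4: Item 2 -> Agent 0 (value 45)
Step 5: Item 3 -> Agent 2 (value 47)
Step 6: Total welfare = 33 + 44 + 45 + 47 = 169

169


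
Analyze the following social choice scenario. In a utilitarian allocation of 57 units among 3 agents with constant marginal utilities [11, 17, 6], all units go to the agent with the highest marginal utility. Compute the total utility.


Step 1: The marginal utilities are [11, 17, 6]
Step 2: The highest marginal utility is 17
Step 3: All 57 units go to that agent
Step 4: Total utility = 17 * 57 = 969

969


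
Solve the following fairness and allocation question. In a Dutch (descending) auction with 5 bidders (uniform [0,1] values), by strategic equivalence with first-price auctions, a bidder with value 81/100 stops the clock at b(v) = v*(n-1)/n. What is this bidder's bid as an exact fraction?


Step 1: Dutch auctions are strategically equivalent to first-price auctions
Step 2: The equilibrium bid is b(v) = v*(n-1)/n
Step 3: b = 81/100 * 4/5
Step 4: b = 81/125

81/125


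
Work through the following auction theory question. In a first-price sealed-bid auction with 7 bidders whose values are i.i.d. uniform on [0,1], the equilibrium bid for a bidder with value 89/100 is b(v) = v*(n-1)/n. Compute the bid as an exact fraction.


Step 1: The symmetric BNE bidding function is b(v) = v * (n-1) / n
Step 2: Substitute v = 89/100 and n = 7
Step 3: b = 89/100 * 6/7
Step 4: b = 267/350

267/350


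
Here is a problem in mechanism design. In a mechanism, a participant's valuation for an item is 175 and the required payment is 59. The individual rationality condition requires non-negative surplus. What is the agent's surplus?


Step 1: Surplus = value - payment = 175 - 59 = 116
Step 2: IR is satisfied (surplus >= 0)

116


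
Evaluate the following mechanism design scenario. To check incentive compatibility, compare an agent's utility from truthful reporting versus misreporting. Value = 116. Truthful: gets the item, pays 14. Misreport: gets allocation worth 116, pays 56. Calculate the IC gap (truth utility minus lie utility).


Step 1: U(truth) = value - payment = 116 - 14 = 102
Step 2: U(lie) = allocation - payment = 116 - 56 = 60
Step 3: IC gap = 102 - 60 = 42

42


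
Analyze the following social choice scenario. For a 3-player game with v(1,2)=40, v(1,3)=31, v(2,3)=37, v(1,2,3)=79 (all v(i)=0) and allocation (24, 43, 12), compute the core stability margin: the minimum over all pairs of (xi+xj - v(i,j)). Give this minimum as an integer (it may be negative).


Step 1: Slack for coalition (1,2): x1+x2 - v12 = 67 - 40 = 27
Step 2: Slack for coalition (1,3): x1+x3 - v13 = 36 - 31 = 5
Step 3: Slack for coalition (2,3): x2+x3 - v23 = 55 - 37 = 18
Step 4: Minimum slack = min(27, 5, 18) = 5, attained by (1,3); no pair can gain by deviating, so the allocation is in the core

5


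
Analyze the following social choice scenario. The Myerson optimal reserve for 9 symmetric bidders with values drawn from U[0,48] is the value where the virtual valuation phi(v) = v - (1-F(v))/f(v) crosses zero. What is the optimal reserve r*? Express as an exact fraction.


Step 1: For U[0,48], F(v) = v/48 and f(v) = 1/48
Step 2: phi(v) = v - (1 - v/48)/(1/48) = v - (48 - v) = 2v - 48
Step 3: Set phi(r*) = 0: 2r* - 48 = 0
Step 4: r* = 48/2 = 24 (the number of bidders n = 9 does not enter)

24


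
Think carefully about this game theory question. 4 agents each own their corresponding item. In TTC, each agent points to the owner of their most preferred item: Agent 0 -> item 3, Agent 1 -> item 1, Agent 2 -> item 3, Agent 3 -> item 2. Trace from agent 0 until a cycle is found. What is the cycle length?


Step 1: Trace the pointer graph from agent 0: 0 -> 3 -> 2 -> 3
Step 2: A cycle is detected when we revisit agent 3
Step 3: The cycle is: 3 -> 2 -> 3
Step 4: Cycle length = 2

2
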